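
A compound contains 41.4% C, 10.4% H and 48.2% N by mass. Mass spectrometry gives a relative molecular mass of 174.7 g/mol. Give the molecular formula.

C6H18N6

Assume 100 g: 41.4 g C, 10.4 g H, 48.2 g N.
Moles — C: 41.4 / 12.01 = 3.447 mol; H: 10.4 / 1.008 = 10.32 mol; N: 48.2 / 14.01 = 3.44 mol
Ratios (÷ 3.44): C 1.002, H 2.999, N 1.000
≈ 1:3:1 → CH3N
Empirical-formula mass = 29.04 g/mol
n = 174.7 / 29.04 = 6.02 ≈ 6
Molecular formula = (CH3N)×6 = C6H18N6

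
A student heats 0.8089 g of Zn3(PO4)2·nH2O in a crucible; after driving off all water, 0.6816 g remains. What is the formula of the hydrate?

Mass of water lost = 0.8089 − 0.6816 = 0.1273 g → 0.1273 / 18.02 = 0.007064 mol H2O
Molar mass of Zn3(PO4)2 = 386.08 g/mol → mol Zn3(PO4)2 = 0.6816 / 386.08 = 0.001765
n = 0.007064 / 0.001765 = 4.00 ≈ 4 → Zn3(PO4)2·4H2O

Zn3(PO4)2·4H2O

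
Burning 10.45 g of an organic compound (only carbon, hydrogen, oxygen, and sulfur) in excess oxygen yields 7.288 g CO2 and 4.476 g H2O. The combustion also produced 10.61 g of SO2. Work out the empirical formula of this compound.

mol C = 7.288 / 44.01 = 0.1656; mass C = 0.1656 × 12.01 = 1.989 g
mol H = 2 × (4.476 / 18.02) = 0.4968; mass H = 0.4968 × 1.008 = 0.5008 g
mol S = 10.61 / 64.07 = 0.1656; mass S = 5.311 g
mass O = 10.45 − (7.800) = 2.650 g → mol O = 0.1656
Ratios (÷ 0.1656): C 1.000, H 3.000, O 1.000, S 1.000
Ratio ≈ 1:3:1:1, so the empirical formula is CH3OS

CH3OS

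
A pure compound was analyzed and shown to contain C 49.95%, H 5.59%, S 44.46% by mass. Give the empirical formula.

Assume 100 g: 49.95 g C, 5.59 g H, 44.46 g S.
n(C) = 49.95/12.01 = 4.159, n(H) = 5.59/1.008 = 5.546, n(S) = 44.46/32.07 = 1.386
Smallest is S at 1.386 mol; normalising gives C 3.000, H 4.000, S 1.000
≈ 3:4:1 → C3H4S

C3H4S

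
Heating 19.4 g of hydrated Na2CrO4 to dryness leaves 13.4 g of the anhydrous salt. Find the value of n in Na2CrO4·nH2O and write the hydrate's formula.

Mass of water lost = 19.4 − 13.4 = 6 g → 6 / 18.02 = 0.333 mol H2O
Molar mass of Na2CrO4 = 161.98 g/mol → mol Na2CrO4 = 13.4 / 161.98 = 0.08273
n = 0.333 / 0.08273 = 4.02 ≈ 4 → Na2CrO4·4H2O

Na2CrO4·4H2O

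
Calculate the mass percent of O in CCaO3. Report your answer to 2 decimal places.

Molar mass = 1(12.01) + 1(40.08) + 3(16.00) = 100.090 g/mol
Mass of O per mole = 3 × 16.00 = 48.000 g
% O = 48.000 / 100.090 × 100 = 47.96%

47.96%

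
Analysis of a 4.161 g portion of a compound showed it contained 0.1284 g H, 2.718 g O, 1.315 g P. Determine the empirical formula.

H3O4P

Moles — H: 0.1284 / 1.008 = 0.1274 mol; O: 2.718 / 16.00 = 0.1699 mol; P: 1.315 / 30.97 = 0.04246 mol
Ratios (÷ 0.04246): H 3.000, O 4.001, P 1.000
→ H3O4P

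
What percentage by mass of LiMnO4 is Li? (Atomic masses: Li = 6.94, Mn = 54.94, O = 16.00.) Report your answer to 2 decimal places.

Molar mass = 1(6.94) + 1(54.94) + 4(16.00) = 125.880 g/mol
Mass of Li per mole = 1 × 6.94 = 6.940 g
% Li = 6.940 / 125.880 × 100 = 5.51%

5.51%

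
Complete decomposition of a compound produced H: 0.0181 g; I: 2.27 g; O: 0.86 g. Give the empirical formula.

H: 0.0181 g ÷ 1.008 g/mol = 0.01796 mol
I: 2.27 g ÷ 126.90 g/mol = 0.01789 mol
O: 0.86 g ÷ 16.00 g/mol = 0.05375 mol
Ratios (÷ 0.01789): H 1.004, I 1.000, O 3.005
Ratio ≈ 1:1:3, so the empirical formula is HIO3

HIO3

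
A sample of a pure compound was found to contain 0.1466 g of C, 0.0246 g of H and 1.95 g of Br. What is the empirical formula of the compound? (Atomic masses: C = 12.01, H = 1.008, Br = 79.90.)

CH2Br2

n(C) = 0.1466/12.01 = 0.01221, n(H) = 0.0246/1.008 = 0.0244, n(Br) = 1.95/79.90 = 0.02441
Smallest is C at 0.01221 mol; normalising gives C 1.000, H 1.999, Br 1.999
≈ 1:2:2 → CH2Br2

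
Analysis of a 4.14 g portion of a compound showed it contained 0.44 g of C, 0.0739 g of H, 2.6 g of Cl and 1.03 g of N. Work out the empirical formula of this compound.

n(C) = 0.44/12.01 = 0.03664, n(H) = 0.0739/1.008 = 0.07331, n(Cl) = 2.6/35.45 = 0.07334, n(N) = 1.03/14.01 = 0.07352
Divide by the smallest (0.03664 mol C): C 1.000, H 2.001, Cl 2.002, N 2.007
Ratio ≈ 1:2:2:2, so the empirical formula is CH2Cl2N2

CH2Cl2N2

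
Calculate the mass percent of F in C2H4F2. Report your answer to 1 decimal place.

Molar mass = 2(12.01) + 4(1.008) + 2(19.00) = 66.052 g/mol
Mass of F per mole = 2 × 19.00 = 38.000 g
% F = 38.000 / 66.052 × 100 = 57.5%

57.5%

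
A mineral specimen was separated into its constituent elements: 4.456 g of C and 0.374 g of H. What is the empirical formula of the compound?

Moles — C: 4.456 / 12.01 = 0.371 mol; H: 0.374 / 1.008 = 0.371 mol
Smallest is C at 0.371 mol; normalising gives C 1.000, H 1.000
→ CH

CH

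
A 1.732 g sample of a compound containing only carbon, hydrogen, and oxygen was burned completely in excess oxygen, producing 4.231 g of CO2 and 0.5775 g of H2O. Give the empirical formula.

mol C = 4.231 / 44.01 = 0.09614; mass C = 0.09614 × 12.01 = 1.155 g
mol H = 2 × (0.5775 / 18.02) = 0.06410; mass H = 0.06410 × 1.008 = 0.06461 g
mass O = 1.732 − (1.219) = 0.5128 g → mol O = 0.03205
Smallest is O at 0.03205 mol; normalising gives C 3.000, H 2.000, O 1.000
→ C3H2O

C3H2O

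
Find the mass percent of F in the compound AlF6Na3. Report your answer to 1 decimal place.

Molar mass = 1(26.98) + 6(19.00) + 3(22.99) = 209.950 g/mol
Mass of F per mole = 6 × 19.00 = 114.000 g
% F = 114.000 / 209.950 × 100 = 54.3%

54.3%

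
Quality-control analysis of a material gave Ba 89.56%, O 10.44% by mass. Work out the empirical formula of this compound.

Assume 100 g: 89.56 g Ba, 10.44 g O.
Moles — Ba: 89.56 / 137.33 = 0.6522 mol; O: 10.44 / 16.00 = 0.6525 mol
Smallest is Ba at 0.6522 mol; normalising gives Ba 1.000, O 1.001
→ BaO

BaO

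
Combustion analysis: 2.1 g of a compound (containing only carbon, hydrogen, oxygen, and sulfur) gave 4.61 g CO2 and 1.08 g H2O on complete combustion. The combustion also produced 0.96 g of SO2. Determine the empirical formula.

mol C = 4.61 / 44.01 = 0.1047; mass C = 0.1047 × 12.01 = 1.258 g
mol H = 2 × (1.08 / 18.02) = 0.1199; mass H = 0.1199 × 1.008 = 0.1208 g
mol S = 0.96 / 64.07 = 0.01498; mass S = 0.4805 g
mass O = 2.1 − (1.859) = 0.2406 g → mol O = 0.01504
Ratios (÷ 0.01498): C 6.991, H 8.000, O 1.004, S 1.000
Ratio ≈ 7:8:1:1, so the empirical formula is C7H8OS

C7H8OS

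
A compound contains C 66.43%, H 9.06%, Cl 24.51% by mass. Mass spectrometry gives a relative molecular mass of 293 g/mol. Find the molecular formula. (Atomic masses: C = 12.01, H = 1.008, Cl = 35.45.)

Assume 100 g: 66.43 g C, 9.06 g H, 24.51 g Cl.
C: 66.43 g ÷ 12.01 g/mol = 5.531 mol
H: 9.06 g ÷ 1.008 g/mol = 8.988 mol
Cl: 24.51 g ÷ 35.45 g/mol = 0.6914 mol
Divide by the smallest (0.6914 mol Cl): C 8.000, H 13.000, Cl 1.000
Ratio ≈ 8:13:1, so the empirical formula is C8H13Cl
Empirical-formula mass = 144.63 g/mol
n = 293 / 144.63 = 2.03 ≈ 2
Molecular formula = (C8H13Cl)×2 = C16H26Cl2

C16H26Cl2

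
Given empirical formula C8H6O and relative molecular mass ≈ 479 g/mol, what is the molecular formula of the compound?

Empirical-formula mass = 118.13 g/mol
n = 479 / 118.13 = 4.05 ≈ 4
Molecular formula = (C8H6O)4 = C32H24O4

C32H24O4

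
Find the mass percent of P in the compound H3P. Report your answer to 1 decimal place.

91.1%

Molar mass = 3(1.008) + 1(30.97) = 33.994 g/mol
Mass of P per mole = 1 × 30.97 = 30.970 g
% P = 30.970 / 33.994 × 100 = 91.1%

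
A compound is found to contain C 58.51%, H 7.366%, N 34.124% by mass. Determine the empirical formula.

C2H3N

Assume 100 g: 58.51 g C, 7.366 g H, 34.124 g N.
C: 58.51 g ÷ 12.01 g/mol = 4.872 mol
H: 7.366 g ÷ 1.008 g/mol = 7.308 mol
N: 34.124 g ÷ 14.01 g/mol = 2.436 mol
Smallest is N at 2.436 mol; normalising gives C 2.000, H 3.000, N 1.000
≈ 2:3:1 → C2H3N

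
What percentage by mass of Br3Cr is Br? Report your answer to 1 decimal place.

Molar mass = 3(79.90) + 1(52.00) = 291.700 g/mol
Mass of Br per mole = 3 × 79.90 = 239.700 g
% Br = 239.700 / 291.700 × 100 = 82.2%

82.2%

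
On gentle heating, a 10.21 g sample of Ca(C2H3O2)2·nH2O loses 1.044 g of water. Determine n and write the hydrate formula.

Mass of anhydrous Ca(C2H3O2)2 = 10.21 − 1.044 = 9.166 g
mol H2O = 1.044 / 18.02 = 0.05794
Molar mass of Ca(C2H3O2)2 = 158.17 g/mol → mol Ca(C2H3O2)2 = 9.166 / 158.17 = 0.05795
n = 0.05794 / 0.05795 = 1.00 ≈ 1 → Ca(C2H3O2)2·H2O

Ca(C2H3O2)2·H2O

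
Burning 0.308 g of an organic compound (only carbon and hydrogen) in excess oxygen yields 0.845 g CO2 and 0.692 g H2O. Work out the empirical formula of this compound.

mol C = 0.845 / 44.01 = 0.01920; mass C = 0.01920 × 12.01 = 0.2306 g
mol H = 2 × (0.692 / 18.02) = 0.07680; mass H = 0.07680 × 1.008 = 0.07742 g
Smallest is C at 0.0192 mol; normalising gives C 1.000, H 4.000
→ CH4

CH4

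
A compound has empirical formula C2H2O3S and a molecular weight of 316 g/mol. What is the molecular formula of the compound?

C6H6O9S3

Empirical-formula mass = 106.11 g/mol
n = 316 / 106.11 = 2.98 ≈ 3
Molecular formula = (C2H2O3S)3 = C6H6O9S3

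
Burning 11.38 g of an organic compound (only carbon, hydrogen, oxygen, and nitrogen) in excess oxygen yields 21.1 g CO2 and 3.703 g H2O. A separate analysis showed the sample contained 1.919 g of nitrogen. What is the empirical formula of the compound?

C7H6N2O3

mol C = 21.1 / 44.01 = 0.4794; mass C = 0.4794 × 12.01 = 5.758 g
mol H = 2 × (3.703 / 18.02) = 0.4110; mass H = 0.4110 × 1.008 = 0.4143 g
mol N = 1.919 / 14.01 = 0.1370
mass O = 11.38 − (8.091) = 3.289 g → mol O = 0.2055
Smallest is N at 0.137 mol; normalising gives C 3.500, H 3.000, N 1.000, O 1.501
×2: C 7.00, H 6.00, N 2.00, O 3.00 → C7H6N2O3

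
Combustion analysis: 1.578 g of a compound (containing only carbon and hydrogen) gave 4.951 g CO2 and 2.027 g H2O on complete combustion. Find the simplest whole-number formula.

CH2

mol C = 4.951 / 44.01 = 0.1125; mass C = 0.1125 × 12.01 = 1.351 g
mol H = 2 × (2.027 / 18.02) = 0.2250; mass H = 0.2250 × 1.008 = 0.2268 g
Smallest is C at 0.1125 mol; normalising gives C 1.000, H 2.000
≈ 1:2 → CH2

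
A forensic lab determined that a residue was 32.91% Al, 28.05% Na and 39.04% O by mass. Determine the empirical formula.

AlNaO2

Assume 100 g: 32.91 g Al, 28.05 g Na, 39.04 g O.
Al: 32.91 g ÷ 26.98 g/mol = 1.22 mol
Na: 28.05 g ÷ 22.99 g/mol = 1.22 mol
O: 39.04 g ÷ 16.00 g/mol = 2.44 mol
Ratios (÷ 1.22): Al 1.000, Na 1.000, O 2.000
Ratio ≈ 1:1:2, so the empirical formula is AlNaO2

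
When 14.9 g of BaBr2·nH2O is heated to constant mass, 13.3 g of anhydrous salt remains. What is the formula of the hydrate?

Mass of water lost = 14.9 − 13.3 = 1.6 g → 1.6 / 18.02 = 0.08879 mol H2O
Molar mass of BaBr2 = 297.13 g/mol → mol BaBr2 = 13.3 / 297.13 = 0.04476
n = 0.08879 / 0.04476 = 1.98 ≈ 2 → BaBr2·2H2O

BaBr2·2H2O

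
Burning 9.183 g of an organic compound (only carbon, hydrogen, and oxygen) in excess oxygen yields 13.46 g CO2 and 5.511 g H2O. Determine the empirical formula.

mol C = 13.46 / 44.01 = 0.3058; mass C = 0.3058 × 12.01 = 3.673 g
mol H = 2 × (5.511 / 18.02) = 0.6117; mass H = 0.6117 × 1.008 = 0.6165 g
mass O = 9.183 − (4.290) = 4.893 g → mol O = 0.3058
Smallest is O at 0.3058 mol; normalising gives C 1.000, H 2.000, O 1.000
→ CH2O

CH2O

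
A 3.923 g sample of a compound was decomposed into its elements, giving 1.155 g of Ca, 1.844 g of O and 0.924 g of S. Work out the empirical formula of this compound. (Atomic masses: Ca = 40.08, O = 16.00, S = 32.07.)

n(Ca) = 1.155/40.08 = 0.02882, n(O) = 1.844/16.00 = 0.1153, n(S) = 0.924/32.07 = 0.02881
Smallest is S at 0.02881 mol; normalising gives Ca 1.000, O 4.000, S 1.000
→ CaO4S

CaO4S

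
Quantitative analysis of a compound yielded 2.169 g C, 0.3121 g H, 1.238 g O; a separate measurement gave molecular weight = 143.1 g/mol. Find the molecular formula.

C7H12O3

C: 2.169 g ÷ 12.01 g/mol = 0.1806 mol
H: 0.3121 g ÷ 1.008 g/mol = 0.3096 mol
O: 1.238 g ÷ 16.00 g/mol = 0.07737 mol
Ratios (÷ 0.07737): C 2.334, H 4.002, O 1.000
×3: C 7.00, H 12.00, O 3.00 → C7H12O3
Empirical-formula mass = 144.17 g/mol
n = 143.1 / 144.17 = 0.99 ≈ 1
Molecular formula = empirical formula = C7H12O3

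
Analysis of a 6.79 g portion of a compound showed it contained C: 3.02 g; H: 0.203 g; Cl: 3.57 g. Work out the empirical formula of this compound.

Moles — C: 3.02 / 12.01 = 0.2515 mol; H: 0.203 / 1.008 = 0.2014 mol; Cl: 3.57 / 35.45 = 0.1007 mol
Smallest is Cl at 0.1007 mol; normalising gives C 2.497, H 2.000, Cl 1.000
Scaling by 2: C 4.99, H 4.00, Cl 2.00 → C5H4Cl2

C5H4Cl2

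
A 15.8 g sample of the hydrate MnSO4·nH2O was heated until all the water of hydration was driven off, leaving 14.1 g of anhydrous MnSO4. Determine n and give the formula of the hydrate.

MnSO4·H2O

Mass of water lost = 15.8 − 14.1 = 1.7 g → 1.7 / 18.02 = 0.09434 mol H2O
Molar mass of MnSO4 = 151.01 g/mol → mol MnSO4 = 14.1 / 151.01 = 0.09337
n = 0.09434 / 0.09337 = 1.01 ≈ 1 → MnSO4·H2O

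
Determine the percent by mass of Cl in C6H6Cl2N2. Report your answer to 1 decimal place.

40.1%

Molar mass = 6(12.01) + 6(1.008) + 2(35.45) + 2(14.01) = 177.028 g/mol
Mass of Cl per mole = 2 × 35.45 = 70.900 g
% Cl = 70.900 / 177.028 × 100 = 40.1%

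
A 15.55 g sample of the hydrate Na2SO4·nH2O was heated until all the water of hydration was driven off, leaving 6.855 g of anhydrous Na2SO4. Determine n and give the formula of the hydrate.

Na2SO4·10H2O

Mass of water lost = 15.55 − 6.855 = 8.695 g → 8.695 / 18.02 = 0.4825 mol H2O
Molar mass of Na2SO4 = 142.05 g/mol → mol Na2SO4 = 6.855 / 142.05 = 0.04826
n = 0.4825 / 0.04826 = 10.00 ≈ 10 → Na2SO4·10H2O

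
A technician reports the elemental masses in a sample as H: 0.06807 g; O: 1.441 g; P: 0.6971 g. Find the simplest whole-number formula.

H3O4P

n(H) = 0.06807/1.008 = 0.06753, n(O) = 1.441/16.00 = 0.09006, n(P) = 0.6971/30.97 = 0.02251
Ratios (÷ 0.02251): H 3.000, O 4.001, P 1.000
Ratio ≈ 3:4:1, so the empirical formula is H3O4P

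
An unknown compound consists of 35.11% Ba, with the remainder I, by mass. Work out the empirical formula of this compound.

BaI2

Assume 100 g: 35.11 g Ba, 64.89 g I.
Moles — Ba: 35.11 / 137.33 = 0.2557 mol; I: 64.89 / 126.90 = 0.5113 mol
Divide by the smallest (0.2557 mol Ba): Ba 1.000, I 2.000
Ratio ≈ 1:2, so the empirical formula is BaI2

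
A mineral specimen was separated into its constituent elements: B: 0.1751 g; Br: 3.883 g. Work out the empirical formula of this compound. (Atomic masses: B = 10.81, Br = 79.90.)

Moles — B: 0.1751 / 10.81 = 0.0162 mol; Br: 3.883 / 79.90 = 0.0486 mol
Divide by the smallest (0.0162 mol B): B 1.000, Br 3.000
≈ 1:3 → BBr3

BBr3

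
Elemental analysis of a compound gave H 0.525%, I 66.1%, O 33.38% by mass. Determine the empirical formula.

HIO4

Assume 100 g: 0.525 g H, 66.1 g I, 33.38 g O.
n(H) = 0.525/1.008 = 0.5208, n(I) = 66.1/126.90 = 0.5209, n(O) = 33.38/16.00 = 2.086
Smallest is H at 0.5208 mol; normalising gives H 1.000, I 1.000, O 4.006
Ratio ≈ 1:1:4, so the empirical formula is HIO4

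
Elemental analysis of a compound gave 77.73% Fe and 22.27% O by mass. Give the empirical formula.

Assume 100 g: 77.73 g Fe, 22.27 g O.
Fe: 77.73 g ÷ 55.85 g/mol = 1.392 mol
O: 22.27 g ÷ 16.00 g/mol = 1.392 mol
Smallest is Fe at 1.392 mol; normalising gives Fe 1.000, O 1.000
≈ 1:1 → FeO

FeO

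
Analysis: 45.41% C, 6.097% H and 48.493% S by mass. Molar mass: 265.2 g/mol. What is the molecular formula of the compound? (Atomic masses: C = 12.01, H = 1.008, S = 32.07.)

C10H16S4

Assume 100 g: 45.41 g C, 6.097 g H, 48.493 g S.
Moles — C: 45.41 / 12.01 = 3.781 mol; H: 6.097 / 1.008 = 6.049 mol; S: 48.493 / 32.07 = 1.512 mol
Ratios (÷ 1.512): C 2.501, H 4.000, S 1.000
Scaling by 2: C 5.00, H 8.00, S 2.00 → C5H8S2
Empirical-formula mass = 132.25 g/mol
n = 265.2 / 132.25 = 2.01 ≈ 2
Molecular formula = (C5H8S2)×2 = C10H16S4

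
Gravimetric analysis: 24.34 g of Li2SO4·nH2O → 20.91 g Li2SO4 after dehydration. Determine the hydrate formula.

Mass of water lost = 24.34 − 20.91 = 3.43 g → 3.43 / 18.02 = 0.1903 mol H2O
Molar mass of Li2SO4 = 109.95 g/mol → mol Li2SO4 = 20.91 / 109.95 = 0.1902
n = 0.1903 / 0.1902 = 1.00 ≈ 1 → Li2SO4·H2O

Li2SO4·H2O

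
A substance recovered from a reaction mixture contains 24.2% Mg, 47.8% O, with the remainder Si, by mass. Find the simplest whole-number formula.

Assume 100 g: 24.2 g Mg, 47.8 g O, 28 g Si.
Moles — Mg: 24.2 / 24.31 = 0.9955 mol; O: 47.8 / 16.00 = 2.987 mol; Si: 28 / 28.09 = 0.9968 mol
Ratios (÷ 0.9955): Mg 1.000, O 3.001, Si 1.001
Ratio ≈ 1:3:1, so the empirical formula is MgO3Si

MgO3Si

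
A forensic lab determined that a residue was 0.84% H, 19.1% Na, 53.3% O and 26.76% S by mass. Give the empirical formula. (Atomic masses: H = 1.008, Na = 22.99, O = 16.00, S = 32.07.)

HNaO4S

Assume 100 g: 0.84 g H, 19.1 g Na, 53.3 g O, 26.76 g S.
n(H) = 0.84/1.008 = 0.8333, n(Na) = 19.1/22.99 = 0.8308, n(O) = 53.3/16.00 = 3.331, n(S) = 26.76/32.07 = 0.8344
Ratios (÷ 0.8308): H 1.003, Na 1.000, O 4.010, S 1.004
Ratio ≈ 1:1:4:1, so the empirical formula is HNaO4S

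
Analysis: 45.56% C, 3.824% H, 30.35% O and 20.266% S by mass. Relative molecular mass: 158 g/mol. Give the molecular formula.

Assume 100 g: 45.56 g C, 3.824 g H, 30.35 g O, 20.266 g S.
C: 45.56 g ÷ 12.01 g/mol = 3.794 mol
H: 3.824 g ÷ 1.008 g/mol = 3.794 mol
O: 30.35 g ÷ 16.00 g/mol = 1.897 mol
S: 20.266 g ÷ 32.07 g/mol = 0.6319 mol
Divide by the smallest (0.6319 mol S): C 6.003, H 6.003, O 3.002, S 1.000
Ratio ≈ 6:6:3:1, so the empirical formula is C6H6O3S
Empirical-formula mass = 158.18 g/mol
n = 158 / 158.18 = 1.00 ≈ 1
Molecular formula = empirical formula = C6H6O3S

C6H6O3S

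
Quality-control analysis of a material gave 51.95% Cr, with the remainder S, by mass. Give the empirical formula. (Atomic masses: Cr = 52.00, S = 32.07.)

Cr2S3

Assume 100 g: 51.95 g Cr, 48.05 g S.
n(Cr) = 51.95/52.00 = 0.999, n(S) = 48.05/32.07 = 1.498
Divide by the smallest (0.999 mol Cr): Cr 1.000, S 1.500
×2: Cr 2.00, S 3.00 → Cr2S3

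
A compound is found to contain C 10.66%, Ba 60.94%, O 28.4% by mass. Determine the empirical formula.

C2BaO4

Assume 100 g: 10.66 g C, 60.94 g Ba, 28.4 g O.
C: 10.66 g ÷ 12.01 g/mol = 0.8876 mol
Ba: 60.94 g ÷ 137.33 g/mol = 0.4437 mol
O: 28.4 g ÷ 16.00 g/mol = 1.775 mol
Ratios (÷ 0.4437): C 2.000, Ba 1.000, O 4.000
→ C2BaO4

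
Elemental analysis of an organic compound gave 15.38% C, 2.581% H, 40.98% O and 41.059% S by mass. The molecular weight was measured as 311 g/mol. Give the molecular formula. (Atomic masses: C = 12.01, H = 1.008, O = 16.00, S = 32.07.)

C4H8O8S4

Assume 100 g: 15.38 g C, 2.581 g H, 40.98 g O, 41.059 g S.
n(C) = 15.38/12.01 = 1.281, n(H) = 2.581/1.008 = 2.561, n(O) = 40.98/16.00 = 2.561, n(S) = 41.059/32.07 = 1.28
Ratios (÷ 1.28): C 1.000, H 2.000, O 2.001, S 1.000
→ CH2O2S
Empirical-formula mass = 78.10 g/mol
n = 311 / 78.10 = 3.98 ≈ 4
Molecular formula = (CH2O2S)×4 = C4H8O8S4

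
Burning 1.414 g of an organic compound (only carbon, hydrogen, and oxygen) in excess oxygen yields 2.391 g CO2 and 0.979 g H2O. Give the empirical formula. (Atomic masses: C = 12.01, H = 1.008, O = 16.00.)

C4H8O3

mol C = 2.391 / 44.01 = 0.05433; mass C = 0.05433 × 12.01 = 0.6525 g
mol H = 2 × (0.979 / 18.02) = 0.1087; mass H = 0.1087 × 1.008 = 0.1095 g
mass O = 1.414 − (0.7620) = 0.6520 g → mol O = 0.04075
Ratios (÷ 0.04075): C 1.333, H 2.666, O 1.000
Multiply by 3: C 4.00, H 8.00, O 3.00 → C4H8O3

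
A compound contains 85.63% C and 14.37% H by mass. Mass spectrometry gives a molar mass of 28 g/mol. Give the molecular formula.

C2H4

Assume 100 g: 85.63 g C, 14.37 g H.
C: 85.63 g ÷ 12.01 g/mol = 7.13 mol
H: 14.37 g ÷ 1.008 g/mol = 14.26 mol
Divide by the smallest (7.13 mol C): C 1.000, H 1.999
Ratio ≈ 1:2, so the empirical formula is CH2
Empirical-formula mass = 14.03 g/mol
n = 28 / 14.03 = 2.00 ≈ 2
Molecular formula = (CH2)×2 = C2H4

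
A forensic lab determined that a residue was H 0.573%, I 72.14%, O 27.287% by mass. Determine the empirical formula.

Assume 100 g: 0.573 g H, 72.14 g I, 27.287 g O.
H: 0.573 g ÷ 1.008 g/mol = 0.5685 mol
I: 72.14 g ÷ 126.90 g/mol = 0.5685 mol
O: 27.287 g ÷ 16.00 g/mol = 1.705 mol
Divide by the smallest (0.5685 mol H): H 1.000, I 1.000, O 3.000
→ HIO3

HIO3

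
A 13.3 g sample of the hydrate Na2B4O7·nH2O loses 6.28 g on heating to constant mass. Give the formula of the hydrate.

Na2B4O7·10H2O

Mass of anhydrous Na2B4O7 = 13.3 − 6.28 = 7.02 g
mol H2O = 6.28 / 18.02 = 0.3485
Molar mass of Na2B4O7 = 201.22 g/mol → mol Na2B4O7 = 7.02 / 201.22 = 0.03489
n = 0.3485 / 0.03489 = 9.99 ≈ 10 → Na2B4O7·10H2O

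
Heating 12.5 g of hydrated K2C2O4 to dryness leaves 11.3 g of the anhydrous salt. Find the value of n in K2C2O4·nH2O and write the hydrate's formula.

K2C2O4·H2O

Mass of water lost = 12.5 − 11.3 = 1.2 g → 1.2 / 18.02 = 0.06659 mol H2O
Molar mass of K2C2O4 = 166.22 g/mol → mol K2C2O4 = 11.3 / 166.22 = 0.06798
n = 0.06659 / 0.06798 = 0.98 ≈ 1 → K2C2O4·H2O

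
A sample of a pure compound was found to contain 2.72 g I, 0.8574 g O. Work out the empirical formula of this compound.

I2O5

I: 2.72 g ÷ 126.90 g/mol = 0.02143 mol
O: 0.8574 g ÷ 16.00 g/mol = 0.05359 mol
Smallest is I at 0.02143 mol; normalising gives I 1.000, O 2.500
×2: I 2.00, O 5.00 → I2O5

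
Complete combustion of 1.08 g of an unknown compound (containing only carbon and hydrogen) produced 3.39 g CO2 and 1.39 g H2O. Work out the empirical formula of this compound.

CH2

mol C = 3.39 / 44.01 = 0.07703; mass C = 0.07703 × 12.01 = 0.9251 g
mol H = 2 × (1.39 / 18.02) = 0.1543; mass H = 0.1543 × 1.008 = 0.1555 g
Smallest is C at 0.07703 mol; normalising gives C 1.000, H 2.003
≈ 1:2 → CH2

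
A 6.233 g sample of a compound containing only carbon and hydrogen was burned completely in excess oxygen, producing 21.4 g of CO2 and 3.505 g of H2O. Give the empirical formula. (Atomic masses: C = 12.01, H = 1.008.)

mol C = 21.4 / 44.01 = 0.4863; mass C = 0.4863 × 12.01 = 5.840 g
mol H = 2 × (3.505 / 18.02) = 0.3890; mass H = 0.3890 × 1.008 = 0.3921 g
Ratios (÷ 0.389): C 1.250, H 1.000
Multiply by 4: C 5.00, H 4.00 → C5H4

C5H4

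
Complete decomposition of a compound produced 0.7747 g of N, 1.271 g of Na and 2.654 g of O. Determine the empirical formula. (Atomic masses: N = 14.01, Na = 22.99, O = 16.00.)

NNaO3

Moles — N: 0.7747 / 14.01 = 0.0553 mol; Na: 1.271 / 22.99 = 0.05528 mol; O: 2.654 / 16.00 = 0.1659 mol
Smallest is Na at 0.05528 mol; normalising gives N 1.000, Na 1.000, O 3.000
≈ 1:1:3 → NNaO3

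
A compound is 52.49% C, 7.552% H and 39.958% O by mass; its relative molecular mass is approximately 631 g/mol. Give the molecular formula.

C28H48O16

Assume 100 g: 52.49 g C, 7.552 g H, 39.958 g O.
n(C) = 52.49/12.01 = 4.371, n(H) = 7.552/1.008 = 7.492, n(O) = 39.958/16.00 = 2.497
Divide by the smallest (2.497 mol O): C 1.750, H 3.000, O 1.000
Scaling by 4: C 7.00, H 12.00, O 4.00 → C7H12O4
Empirical-formula mass = 160.17 g/mol
n = 631 / 160.17 = 3.94 ≈ 4
Molecular formula = (C7H12O4)×4 = C28H48O16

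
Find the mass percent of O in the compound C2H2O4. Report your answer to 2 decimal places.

71.08%

Molar mass = 2(12.01) + 2(1.008) + 4(16.00) = 90.036 g/mol
Mass of O per mole = 4 × 16.00 = 64.000 g
% O = 64.000 / 90.036 × 100 = 71.08%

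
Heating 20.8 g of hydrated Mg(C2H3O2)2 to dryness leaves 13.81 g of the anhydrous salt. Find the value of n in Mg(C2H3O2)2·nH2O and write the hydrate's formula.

Mg(C2H3O2)2·4H2O

Mass of water lost = 20.8 − 13.81 = 6.99 g → 6.99 / 18.02 = 0.3879 mol H2O
Molar mass of Mg(C2H3O2)2 = 142.40 g/mol → mol Mg(C2H3O2)2 = 13.81 / 142.40 = 0.09698
n = 0.3879 / 0.09698 = 4.00 ≈ 4 → Mg(C2H3O2)2·4H2O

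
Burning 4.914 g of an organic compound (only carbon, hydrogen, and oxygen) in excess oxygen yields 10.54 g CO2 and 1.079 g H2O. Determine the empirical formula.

C2HO

mol C = 10.54 / 44.01 = 0.2395; mass C = 0.2395 × 12.01 = 2.876 g
mol H = 2 × (1.079 / 18.02) = 0.1198; mass H = 0.1198 × 1.008 = 0.1207 g
mass O = 4.914 − (2.997) = 1.917 g → mol O = 0.1198
Ratios (÷ 0.1198): C 2.000, H 1.000, O 1.000
→ C2HO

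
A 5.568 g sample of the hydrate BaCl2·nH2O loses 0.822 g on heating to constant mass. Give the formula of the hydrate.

BaCl2·2H2O

Mass of anhydrous BaCl2 = 5.568 − 0.822 = 4.746 g
mol H2O = 0.822 / 18.02 = 0.04562
Molar mass of BaCl2 = 208.23 g/mol → mol BaCl2 = 4.746 / 208.23 = 0.02279
n = 0.04562 / 0.02279 = 2.00 ≈ 2 → BaCl2·2H2O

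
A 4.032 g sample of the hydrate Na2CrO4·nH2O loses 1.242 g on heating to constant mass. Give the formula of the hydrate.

Mass of anhydrous Na2CrO4 = 4.032 − 1.242 = 2.79 g
mol H2O = 1.242 / 18.02 = 0.06892
Molar mass of Na2CrO4 = 161.98 g/mol → mol Na2CrO4 = 2.79 / 161.98 = 0.01722
n = 0.06892 / 0.01722 = 4.00 ≈ 4 → Na2CrO4·4H2O

Na2CrO4·4H2O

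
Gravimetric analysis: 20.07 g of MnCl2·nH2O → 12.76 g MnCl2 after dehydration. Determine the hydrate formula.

MnCl2·4H2O

Mass of water lost = 20.07 − 12.76 = 7.31 g → 7.31 / 18.02 = 0.4057 mol H2O
Molar mass of MnCl2 = 125.84 g/mol → mol MnCl2 = 12.76 / 125.84 = 0.1014
n = 0.4057 / 0.1014 = 4.00 ≈ 4 → MnCl2·4H2O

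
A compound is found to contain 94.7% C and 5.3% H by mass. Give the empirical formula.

Assume 100 g: 94.7 g C, 5.3 g H.
C: 94.7 g ÷ 12.01 g/mol = 7.885 mol
H: 5.3 g ÷ 1.008 g/mol = 5.258 mol
Divide by the smallest (5.258 mol H): C 1.500, H 1.000
Multiply by 2: C 3.00, H 2.00 → C3H2

C3H2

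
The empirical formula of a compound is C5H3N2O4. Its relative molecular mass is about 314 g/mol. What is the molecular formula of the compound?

Empirical-formula mass = 155.09 g/mol
n = 314 / 155.09 = 2.02 ≈ 2
Molecular formula = (C5H3N2O4)2 = C10H6N4O8

C10H6N4O8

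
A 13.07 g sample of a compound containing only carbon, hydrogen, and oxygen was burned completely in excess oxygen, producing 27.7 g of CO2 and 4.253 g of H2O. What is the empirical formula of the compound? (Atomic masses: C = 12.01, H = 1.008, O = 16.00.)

C4H3O2

mol C = 27.7 / 44.01 = 0.6294; mass C = 0.6294 × 12.01 = 7.559 g
mol H = 2 × (4.253 / 18.02) = 0.4720; mass H = 0.4720 × 1.008 = 0.4758 g
mass O = 13.07 − (8.035) = 5.035 g → mol O = 0.3147
Ratios (÷ 0.3147): C 2.000, H 1.500, O 1.000
Scaling by 2: C 4.00, H 3.00, O 2.00 → C4H3O2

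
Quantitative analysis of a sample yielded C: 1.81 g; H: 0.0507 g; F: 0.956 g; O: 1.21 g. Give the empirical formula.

C6H2F2O3

Moles — C: 1.81 / 12.01 = 0.1507 mol; H: 0.0507 / 1.008 = 0.0503 mol; F: 0.956 / 19.00 = 0.05032 mol; O: 1.21 / 16.00 = 0.07562 mol
Divide by the smallest (0.0503 mol H): C 2.996, H 1.000, F 1.000, O 1.504
Scaling by 2: C 5.99, H 2.00, F 2.00, O 3.01 → C6H2F2O3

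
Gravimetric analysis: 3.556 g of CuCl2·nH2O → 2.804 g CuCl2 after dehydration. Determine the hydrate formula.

Mass of water lost = 3.556 − 2.804 = 0.752 g → 0.752 / 18.02 = 0.04173 mol H2O
Molar mass of CuCl2 = 134.45 g/mol → mol CuCl2 = 2.804 / 134.45 = 0.02086
n = 0.04173 / 0.02086 = 2.00 ≈ 2 → CuCl2·2H2O

CuCl2·2H2O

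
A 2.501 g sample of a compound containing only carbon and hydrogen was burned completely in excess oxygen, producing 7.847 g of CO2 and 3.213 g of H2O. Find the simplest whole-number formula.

mol C = 7.847 / 44.01 = 0.1783; mass C = 0.1783 × 12.01 = 2.141 g
mol H = 2 × (3.213 / 18.02) = 0.3566; mass H = 0.3566 × 1.008 = 0.3595 g
Ratios (÷ 0.1783): C 1.000, H 2.000
Ratio ≈ 1:2, so the empirical formula is CH2

CH2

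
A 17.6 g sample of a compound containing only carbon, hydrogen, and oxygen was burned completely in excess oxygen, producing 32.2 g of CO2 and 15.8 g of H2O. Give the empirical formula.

C5H12O3

mol C = 32.2 / 44.01 = 0.7317; mass C = 0.7317 × 12.01 = 8.787 g
mol H = 2 × (15.8 / 18.02) = 1.754; mass H = 1.754 × 1.008 = 1.768 g
mass O = 17.6 − (10.55) = 7.045 g → mol O = 0.4403
Smallest is O at 0.4403 mol; normalising gives C 1.662, H 3.983, O 1.000
×3: C 4.98, H 11.95, O 3.00 → C5H12O3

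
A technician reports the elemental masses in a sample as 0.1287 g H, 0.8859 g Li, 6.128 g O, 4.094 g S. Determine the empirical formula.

n(H) = 0.1287/1.008 = 0.1277, n(Li) = 0.8859/6.94 = 0.1277, n(O) = 6.128/16.00 = 0.383, n(S) = 4.094/32.07 = 0.1277
Ratios (÷ 0.1277): H 1.000, Li 1.000, O 3.000, S 1.000
Ratio ≈ 1:1:3:1, so the empirical formula is HLiO3S

HLiO3S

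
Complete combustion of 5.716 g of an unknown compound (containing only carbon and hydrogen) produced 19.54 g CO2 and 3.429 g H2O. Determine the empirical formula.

mol C = 19.54 / 44.01 = 0.4440; mass C = 0.4440 × 12.01 = 5.332 g
mol H = 2 × (3.429 / 18.02) = 0.3806; mass H = 0.3806 × 1.008 = 0.3836 g
Smallest is H at 0.3806 mol; normalising gives C 1.167, H 1.000
×6: C 7.00, H 6.00 → C7H6

C7H6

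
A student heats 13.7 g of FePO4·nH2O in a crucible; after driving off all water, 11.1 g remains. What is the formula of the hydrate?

Mass of water lost = 13.7 − 11.1 = 2.6 g → 2.6 / 18.02 = 0.1443 mol H2O
Molar mass of FePO4 = 150.82 g/mol → mol FePO4 = 11.1 / 150.82 = 0.0736
n = 0.1443 / 0.0736 = 1.96 ≈ 2 → FePO4·2H2O

FePO4·2H2O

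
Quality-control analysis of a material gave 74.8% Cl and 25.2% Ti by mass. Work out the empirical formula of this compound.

Cl4Ti

Assume 100 g: 74.8 g Cl, 25.2 g Ti.
Moles — Cl: 74.8 / 35.45 = 2.11 mol; Ti: 25.2 / 47.87 = 0.5264 mol
Divide by the smallest (0.5264 mol Ti): Cl 4.008, Ti 1.000
≈ 4:1 → Cl4Ti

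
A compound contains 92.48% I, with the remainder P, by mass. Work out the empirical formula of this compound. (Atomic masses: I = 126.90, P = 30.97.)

Assume 100 g: 92.48 g I, 7.52 g P.
n(I) = 92.48/126.90 = 0.7288, n(P) = 7.52/30.97 = 0.2428
Ratios (÷ 0.2428): I 3.001, P 1.000
→ I3P

I3P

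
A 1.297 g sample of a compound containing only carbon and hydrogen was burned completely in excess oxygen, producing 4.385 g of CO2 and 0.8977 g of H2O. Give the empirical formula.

mol C = 4.385 / 44.01 = 0.09964; mass C = 0.09964 × 12.01 = 1.197 g
mol H = 2 × (0.8977 / 18.02) = 0.09963; mass H = 0.09963 × 1.008 = 0.1004 g
Divide by the smallest (0.09963 mol H): C 1.000, H 1.000
Ratio ≈ 1:1, so the empirical formula is CH

CH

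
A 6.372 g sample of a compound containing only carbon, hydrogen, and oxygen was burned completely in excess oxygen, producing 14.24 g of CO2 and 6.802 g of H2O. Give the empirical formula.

C3H7O

mol C = 14.24 / 44.01 = 0.3236; mass C = 0.3236 × 12.01 = 3.886 g
mol H = 2 × (6.802 / 18.02) = 0.7549; mass H = 0.7549 × 1.008 = 0.7610 g
mass O = 6.372 − (4.647) = 1.725 g → mol O = 0.1078
Divide by the smallest (0.1078 mol O): C 3.001, H 7.002, O 1.000
→ C3H7O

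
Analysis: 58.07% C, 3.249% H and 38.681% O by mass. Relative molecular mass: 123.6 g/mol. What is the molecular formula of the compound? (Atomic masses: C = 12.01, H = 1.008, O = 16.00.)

Assume 100 g: 58.07 g C, 3.249 g H, 38.681 g O.
Moles — C: 58.07 / 12.01 = 4.835 mol; H: 3.249 / 1.008 = 3.223 mol; O: 38.681 / 16.00 = 2.418 mol
Smallest is O at 2.418 mol; normalising gives C 2.000, H 1.333, O 1.000
Multiply by 3: C 6.00, H 4.00, O 3.00 → C6H4O3
Empirical-formula mass = 124.09 g/mol
n = 123.6 / 124.09 = 1.00 ≈ 1
Molecular formula = empirical formula = C6H4O3

C6H4O3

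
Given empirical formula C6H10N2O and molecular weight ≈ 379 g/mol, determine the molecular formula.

C18H30N6O3

Empirical-formula mass = 126.16 g/mol
n = 379 / 126.16 = 3.00 ≈ 3
Molecular formula = (C6H10N2O)3 = C18H30N6O3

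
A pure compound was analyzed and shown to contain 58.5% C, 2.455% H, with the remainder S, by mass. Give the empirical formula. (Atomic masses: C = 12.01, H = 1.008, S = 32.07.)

C4H2S

Assume 100 g: 58.5 g C, 2.455 g H, 39.045 g S.
C: 58.5 g ÷ 12.01 g/mol = 4.871 mol
H: 2.455 g ÷ 1.008 g/mol = 2.436 mol
S: 39.045 g ÷ 32.07 g/mol = 1.217 mol
Smallest is S at 1.217 mol; normalising gives C 4.001, H 2.000, S 1.000
Ratio ≈ 4:2:1, so the empirical formula is C4H2S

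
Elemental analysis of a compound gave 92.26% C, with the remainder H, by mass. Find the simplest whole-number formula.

CH

Assume 100 g: 92.26 g C, 7.74 g H.
C: 92.26 g ÷ 12.01 g/mol = 7.682 mol
H: 7.74 g ÷ 1.008 g/mol = 7.679 mol
Ratios (÷ 7.679): C 1.000, H 1.000
→ CH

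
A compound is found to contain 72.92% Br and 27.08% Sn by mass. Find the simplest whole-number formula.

Br4Sn

Assume 100 g: 72.92 g Br, 27.08 g Sn.
Moles — Br: 72.92 / 79.90 = 0.9126 mol; Sn: 27.08 / 118.71 = 0.2281 mol
Smallest is Sn at 0.2281 mol; normalising gives Br 4.001, Sn 1.000
→ Br4Sn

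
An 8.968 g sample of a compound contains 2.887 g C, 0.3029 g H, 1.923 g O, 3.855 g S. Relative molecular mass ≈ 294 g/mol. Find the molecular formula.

C8H10O4S4

Moles — C: 2.887 / 12.01 = 0.2404 mol; H: 0.3029 / 1.008 = 0.3005 mol; O: 1.923 / 16.00 = 0.1202 mol; S: 3.855 / 32.07 = 0.1202 mol
Ratios (÷ 0.1202): C 2.000, H 2.500, O 1.000, S 1.000
×2: C 4.00, H 5.00, O 2.00, S 2.00 → C4H5O2S2
Empirical-formula mass = 149.22 g/mol
n = 294 / 149.22 = 1.97 ≈ 2
Molecular formula = (C4H5O2S2)×2 = C8H10O4S4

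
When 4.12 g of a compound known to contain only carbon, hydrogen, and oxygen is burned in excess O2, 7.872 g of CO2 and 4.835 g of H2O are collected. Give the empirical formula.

mol C = 7.872 / 44.01 = 0.1789; mass C = 0.1789 × 12.01 = 2.148 g
mol H = 2 × (4.835 / 18.02) = 0.5366; mass H = 0.5366 × 1.008 = 0.5409 g
mass O = 4.12 − (2.689) = 1.431 g → mol O = 0.08943
Smallest is O at 0.08943 mol; normalising gives C 2.000, H 6.001, O 1.000
Ratio ≈ 2:6:1, so the empirical formula is C2H6O

C2H6O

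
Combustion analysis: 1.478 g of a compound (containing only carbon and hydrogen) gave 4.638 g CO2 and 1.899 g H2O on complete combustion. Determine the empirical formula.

mol C = 4.638 / 44.01 = 0.1054; mass C = 0.1054 × 12.01 = 1.266 g
mol H = 2 × (1.899 / 18.02) = 0.2108; mass H = 0.2108 × 1.008 = 0.2125 g
Divide by the smallest (0.1054 mol C): C 1.000, H 2.000
≈ 1:2 → CH2

CH2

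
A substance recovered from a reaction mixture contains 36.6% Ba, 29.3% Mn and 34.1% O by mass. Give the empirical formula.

Assume 100 g: 36.6 g Ba, 29.3 g Mn, 34.1 g O.
n(Ba) = 36.6/137.33 = 0.2665, n(Mn) = 29.3/54.94 = 0.5333, n(O) = 34.1/16.00 = 2.131
Ratios (÷ 0.2665): Ba 1.000, Mn 2.001, O 7.997
→ BaMn2O8

BaMn2O8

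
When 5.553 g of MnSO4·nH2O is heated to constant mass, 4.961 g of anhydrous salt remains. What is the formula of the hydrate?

MnSO4·H2O

Mass of water lost = 5.553 − 4.961 = 0.592 g → 0.592 / 18.02 = 0.03285 mol H2O
Molar mass of MnSO4 = 151.01 g/mol → mol MnSO4 = 4.961 / 151.01 = 0.03285
n = 0.03285 / 0.03285 = 1.00 ≈ 1 → MnSO4·H2O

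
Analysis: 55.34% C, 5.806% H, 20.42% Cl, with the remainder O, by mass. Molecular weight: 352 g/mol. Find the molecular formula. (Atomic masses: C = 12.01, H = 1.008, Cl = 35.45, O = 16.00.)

C16H20Cl2O4

Assume 100 g: 55.34 g C, 5.806 g H, 20.42 g Cl, 18.434 g O.
Moles — C: 55.34 / 12.01 = 4.608 mol; H: 5.806 / 1.008 = 5.76 mol; Cl: 20.42 / 35.45 = 0.576 mol; O: 18.434 / 16.00 = 1.152 mol
Divide by the smallest (0.576 mol Cl): C 7.999, H 9.999, Cl 1.000, O 2.000
Ratio ≈ 8:10:1:2, so the empirical formula is C8H10ClO2
Empirical-formula mass = 173.61 g/mol
n = 352 / 173.61 = 2.03 ≈ 2
Molecular formula = (C8H10ClO2)×2 = C16H20Cl2O4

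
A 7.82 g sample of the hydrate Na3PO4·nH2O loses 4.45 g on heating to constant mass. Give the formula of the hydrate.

Na3PO4·12H2O

Mass of anhydrous Na3PO4 = 7.82 − 4.45 = 3.37 g
mol H2O = 4.45 / 18.02 = 0.2469
Molar mass of Na3PO4 = 163.94 g/mol → mol Na3PO4 = 3.37 / 163.94 = 0.02056
n = 0.2469 / 0.02056 = 12.01 ≈ 12 → Na3PO4·12H2O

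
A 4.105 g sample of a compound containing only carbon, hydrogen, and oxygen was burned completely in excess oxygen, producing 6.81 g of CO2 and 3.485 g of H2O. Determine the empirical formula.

mol C = 6.81 / 44.01 = 0.1547; mass C = 0.1547 × 12.01 = 1.858 g
mol H = 2 × (3.485 / 18.02) = 0.3868; mass H = 0.3868 × 1.008 = 0.3899 g
mass O = 4.105 − (2.248) = 1.857 g → mol O = 0.1160
Ratios (÷ 0.116): C 1.333, H 3.333, O 1.000
Multiply by 3: C 4.00, H 10.00, O 3.00 → C4H10O3

C4H10O3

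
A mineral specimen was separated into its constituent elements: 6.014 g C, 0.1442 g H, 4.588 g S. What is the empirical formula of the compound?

C7H2S2

C: 6.014 g ÷ 12.01 g/mol = 0.5007 mol
H: 0.1442 g ÷ 1.008 g/mol = 0.1431 mol
S: 4.588 g ÷ 32.07 g/mol = 0.1431 mol
Smallest is H at 0.1431 mol; normalising gives C 3.500, H 1.000, S 1.000
Multiply by 2: C 7.00, H 2.00, S 2.00 → C7H2S2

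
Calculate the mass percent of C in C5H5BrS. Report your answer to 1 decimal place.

Molar mass = 5(12.01) + 5(1.008) + 1(79.90) + 1(32.07) = 177.060 g/mol
Mass of C per mole = 5 × 12.01 = 60.050 g
% C = 60.050 / 177.060 × 100 = 33.9%

33.9%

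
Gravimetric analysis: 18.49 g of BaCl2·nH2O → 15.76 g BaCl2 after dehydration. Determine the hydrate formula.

BaCl2·2H2O

Mass of water lost = 18.49 − 15.76 = 2.73 g → 2.73 / 18.02 = 0.1515 mol H2O
Molar mass of BaCl2 = 208.23 g/mol → mol BaCl2 = 15.76 / 208.23 = 0.07569
n = 0.1515 / 0.07569 = 2.00 ≈ 2 → BaCl2·2H2O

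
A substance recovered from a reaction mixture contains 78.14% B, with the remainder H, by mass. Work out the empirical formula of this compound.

Assume 100 g: 78.14 g B, 21.86 g H.
B: 78.14 g ÷ 10.81 g/mol = 7.228 mol
H: 21.86 g ÷ 1.008 g/mol = 21.69 mol
Smallest is B at 7.228 mol; normalising gives B 1.000, H 3.000
≈ 1:3 → BH3

BH3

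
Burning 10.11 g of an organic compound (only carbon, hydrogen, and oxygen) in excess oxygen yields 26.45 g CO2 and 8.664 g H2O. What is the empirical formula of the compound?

C5H8O

mol C = 26.45 / 44.01 = 0.6010; mass C = 0.6010 × 12.01 = 7.218 g
mol H = 2 × (8.664 / 18.02) = 0.9616; mass H = 0.9616 × 1.008 = 0.9693 g
mass O = 10.11 − (8.187) = 1.923 g → mol O = 0.1202
Divide by the smallest (0.1202 mol O): C 5.001, H 8.002, O 1.000
Ratio ≈ 5:8:1, so the empirical formula is C5H8O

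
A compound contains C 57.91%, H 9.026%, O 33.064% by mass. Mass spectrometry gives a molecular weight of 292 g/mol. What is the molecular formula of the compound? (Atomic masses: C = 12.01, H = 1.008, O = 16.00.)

Assume 100 g: 57.91 g C, 9.026 g H, 33.064 g O.
n(C) = 57.91/12.01 = 4.822, n(H) = 9.026/1.008 = 8.954, n(O) = 33.064/16.00 = 2.067
Divide by the smallest (2.067 mol O): C 2.333, H 4.333, O 1.000
×3: C 7.00, H 13.00, O 3.00 → C7H13O3
Empirical-formula mass = 145.17 g/mol
n = 292 / 145.17 = 2.01 ≈ 2
Molecular formula = (C7H13O3)×2 = C14H26O6

C14H26O6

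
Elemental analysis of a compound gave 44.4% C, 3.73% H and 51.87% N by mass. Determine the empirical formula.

Assume 100 g: 44.4 g C, 3.73 g H, 51.87 g N.
Moles — C: 44.4 / 12.01 = 3.697 mol; H: 3.73 / 1.008 = 3.7 mol; N: 51.87 / 14.01 = 3.702 mol
Divide by the smallest (3.697 mol C): C 1.000, H 1.001, N 1.001
≈ 1:1:1 → CHN

CHN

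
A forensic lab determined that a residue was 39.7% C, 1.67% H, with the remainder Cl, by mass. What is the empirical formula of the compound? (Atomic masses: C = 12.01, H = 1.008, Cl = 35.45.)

C2HCl

Assume 100 g: 39.7 g C, 1.67 g H, 58.63 g Cl.
n(C) = 39.7/12.01 = 3.306, n(H) = 1.67/1.008 = 1.657, n(Cl) = 58.63/35.45 = 1.654
Smallest is Cl at 1.654 mol; normalising gives C 1.999, H 1.002, Cl 1.000
→ C2HCl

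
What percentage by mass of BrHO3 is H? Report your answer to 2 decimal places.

0.78%

Molar mass = 1(79.90) + 1(1.008) + 3(16.00) = 128.908 g/mol
Mass of H per mole = 1 × 1.008 = 1.008 g
% H = 1.008 / 128.908 × 100 = 0.78%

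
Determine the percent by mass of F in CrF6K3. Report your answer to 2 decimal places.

40.24%

Molar mass = 1(52.00) + 6(19.00) + 3(39.10) = 283.300 g/mol
Mass of F per mole = 6 × 19.00 = 114.000 g
% F = 114.000 / 283.300 × 100 = 40.24%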